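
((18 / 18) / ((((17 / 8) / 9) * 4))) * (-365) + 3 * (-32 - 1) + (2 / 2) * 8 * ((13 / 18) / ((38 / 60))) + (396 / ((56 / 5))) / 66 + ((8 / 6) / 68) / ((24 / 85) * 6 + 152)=-42163176673 / 88613112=-475.81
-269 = -269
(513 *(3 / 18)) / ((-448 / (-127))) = 21717 / 896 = 24.24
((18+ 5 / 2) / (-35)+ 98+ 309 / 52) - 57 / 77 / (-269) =556629351 / 5385380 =103.36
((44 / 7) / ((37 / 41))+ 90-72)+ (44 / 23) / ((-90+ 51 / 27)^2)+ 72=363237940154 / 3746053493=96.97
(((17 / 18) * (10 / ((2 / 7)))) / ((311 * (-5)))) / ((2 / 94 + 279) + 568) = -5593 / 222856380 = -0.00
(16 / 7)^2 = 256 / 49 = 5.22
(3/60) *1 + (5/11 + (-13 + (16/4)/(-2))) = -3189/220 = -14.50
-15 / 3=-5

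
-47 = -47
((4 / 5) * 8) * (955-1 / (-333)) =10176512 / 1665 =6112.02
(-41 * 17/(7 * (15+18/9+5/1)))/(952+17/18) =-369/77693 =-0.00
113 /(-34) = -113 /34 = -3.32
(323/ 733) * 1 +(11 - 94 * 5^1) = -336124/ 733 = -458.56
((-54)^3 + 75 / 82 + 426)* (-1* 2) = 12877041 / 41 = 314074.17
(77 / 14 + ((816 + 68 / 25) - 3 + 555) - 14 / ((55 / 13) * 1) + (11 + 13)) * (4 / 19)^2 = 6146408 / 99275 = 61.91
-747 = -747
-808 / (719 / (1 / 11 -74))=656904 / 7909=83.06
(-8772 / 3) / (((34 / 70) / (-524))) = 3154480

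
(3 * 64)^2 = 36864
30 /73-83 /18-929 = -1226225 /1314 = -933.20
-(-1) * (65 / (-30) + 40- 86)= -289 / 6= -48.17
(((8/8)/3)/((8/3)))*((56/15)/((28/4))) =1/15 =0.07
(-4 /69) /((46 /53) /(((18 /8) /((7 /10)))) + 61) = -3180 /3360967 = -0.00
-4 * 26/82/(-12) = 13/123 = 0.11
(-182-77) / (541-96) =-259 / 445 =-0.58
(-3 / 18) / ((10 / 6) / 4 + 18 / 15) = -10 / 97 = -0.10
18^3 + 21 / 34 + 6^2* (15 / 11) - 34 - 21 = 2179189 / 374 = 5826.71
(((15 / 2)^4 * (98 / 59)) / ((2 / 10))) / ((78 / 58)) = 119896875 / 6136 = 19539.91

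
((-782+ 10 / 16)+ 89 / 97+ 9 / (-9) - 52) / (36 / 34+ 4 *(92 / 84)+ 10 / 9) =-127.23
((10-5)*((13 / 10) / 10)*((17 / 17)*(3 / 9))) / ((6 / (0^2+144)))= 26 / 5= 5.20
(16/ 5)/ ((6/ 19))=152/ 15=10.13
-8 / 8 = -1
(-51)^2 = 2601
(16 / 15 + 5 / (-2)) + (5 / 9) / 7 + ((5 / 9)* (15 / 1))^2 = 14299 / 210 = 68.09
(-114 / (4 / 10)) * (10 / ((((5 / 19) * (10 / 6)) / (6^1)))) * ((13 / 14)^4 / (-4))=278384067 / 38416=7246.57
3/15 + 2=11/5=2.20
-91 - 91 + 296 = 114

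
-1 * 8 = -8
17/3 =5.67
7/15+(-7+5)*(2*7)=-413/15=-27.53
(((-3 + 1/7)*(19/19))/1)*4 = -80/7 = -11.43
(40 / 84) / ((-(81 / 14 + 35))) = -20 / 1713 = -0.01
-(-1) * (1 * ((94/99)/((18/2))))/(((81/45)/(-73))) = -34310/8019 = -4.28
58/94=29/47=0.62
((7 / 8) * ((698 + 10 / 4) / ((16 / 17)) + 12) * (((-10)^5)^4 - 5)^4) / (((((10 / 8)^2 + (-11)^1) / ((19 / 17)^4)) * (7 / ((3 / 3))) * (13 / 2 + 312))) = -315389852099999999936922029580000000004730847781499999999842305073950000000001971186575625 / 64269075416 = -4907334515994649701791223000000000000000000000000000000000000000000000000000000.00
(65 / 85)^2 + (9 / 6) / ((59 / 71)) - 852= -28973405 / 34102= -849.61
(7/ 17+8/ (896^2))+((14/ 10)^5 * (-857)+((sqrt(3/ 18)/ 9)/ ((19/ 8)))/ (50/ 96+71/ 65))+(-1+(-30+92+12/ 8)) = -24236914183291/ 5331200000+4160 * sqrt(6)/ 860643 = -4546.23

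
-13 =-13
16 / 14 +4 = 36 / 7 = 5.14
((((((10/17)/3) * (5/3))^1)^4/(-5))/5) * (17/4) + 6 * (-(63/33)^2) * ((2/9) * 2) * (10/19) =-379217797180/74106409707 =-5.12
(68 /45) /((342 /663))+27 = 76769 /2565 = 29.93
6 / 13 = 0.46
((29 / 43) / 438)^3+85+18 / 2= 94.00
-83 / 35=-2.37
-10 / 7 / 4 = -5 / 14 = -0.36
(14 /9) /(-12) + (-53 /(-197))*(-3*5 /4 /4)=-32497 /85104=-0.38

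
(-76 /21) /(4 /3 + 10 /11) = -418 /259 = -1.61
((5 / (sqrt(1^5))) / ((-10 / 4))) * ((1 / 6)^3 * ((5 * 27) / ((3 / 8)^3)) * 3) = -640 / 9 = -71.11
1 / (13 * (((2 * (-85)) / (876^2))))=-383688 / 1105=-347.23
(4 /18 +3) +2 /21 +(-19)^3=-431908 /63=-6855.68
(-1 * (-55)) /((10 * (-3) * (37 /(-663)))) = 2431 /74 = 32.85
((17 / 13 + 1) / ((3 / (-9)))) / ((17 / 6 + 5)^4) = -116640 / 63435853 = -0.00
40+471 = 511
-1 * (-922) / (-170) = -461 / 85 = -5.42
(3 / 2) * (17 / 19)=51 / 38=1.34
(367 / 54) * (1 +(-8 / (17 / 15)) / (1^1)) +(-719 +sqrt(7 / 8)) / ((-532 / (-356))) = -63771271 / 122094 +89 * sqrt(14) / 532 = -521.69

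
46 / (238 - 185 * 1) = 46 / 53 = 0.87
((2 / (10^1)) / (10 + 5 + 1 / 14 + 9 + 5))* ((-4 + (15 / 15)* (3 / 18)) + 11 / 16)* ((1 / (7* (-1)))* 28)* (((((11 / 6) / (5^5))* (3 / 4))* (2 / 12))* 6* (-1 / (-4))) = 1057 / 111000000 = 0.00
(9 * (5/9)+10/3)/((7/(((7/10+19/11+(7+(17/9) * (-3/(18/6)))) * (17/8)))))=634355/33264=19.07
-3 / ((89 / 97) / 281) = -81771 / 89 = -918.78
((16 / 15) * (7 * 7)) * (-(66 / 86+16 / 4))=-32144 / 129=-249.18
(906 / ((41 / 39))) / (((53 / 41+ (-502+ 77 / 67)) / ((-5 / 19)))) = 5918445 / 13036717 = 0.45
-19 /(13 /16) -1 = -317 /13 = -24.38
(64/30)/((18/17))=2.01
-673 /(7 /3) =-2019 /7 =-288.43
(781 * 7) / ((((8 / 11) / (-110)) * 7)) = -472505 / 4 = -118126.25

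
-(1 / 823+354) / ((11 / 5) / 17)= -24764155 / 9053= -2735.46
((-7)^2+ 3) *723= 37596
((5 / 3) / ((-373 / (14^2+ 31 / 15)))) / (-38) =0.02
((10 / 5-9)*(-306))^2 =4588164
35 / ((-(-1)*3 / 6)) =70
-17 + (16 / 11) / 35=-6529 / 385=-16.96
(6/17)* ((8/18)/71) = 8/3621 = 0.00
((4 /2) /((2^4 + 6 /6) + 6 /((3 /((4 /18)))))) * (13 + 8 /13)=3186 /2041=1.56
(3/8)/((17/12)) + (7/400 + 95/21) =686299/142800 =4.81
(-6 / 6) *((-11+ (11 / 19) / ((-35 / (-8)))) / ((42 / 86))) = 103587 / 4655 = 22.25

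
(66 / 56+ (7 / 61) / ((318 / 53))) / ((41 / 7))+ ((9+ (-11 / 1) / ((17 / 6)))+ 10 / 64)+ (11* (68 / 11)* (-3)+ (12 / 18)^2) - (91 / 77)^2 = -199.47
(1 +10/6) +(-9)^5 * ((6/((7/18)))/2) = -9565882/21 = -455518.19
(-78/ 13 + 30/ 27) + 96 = 820/ 9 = 91.11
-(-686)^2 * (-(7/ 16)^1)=823543/ 4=205885.75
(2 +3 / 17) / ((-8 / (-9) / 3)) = 999 / 136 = 7.35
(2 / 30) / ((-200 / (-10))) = 1 / 300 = 0.00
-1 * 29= -29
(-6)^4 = 1296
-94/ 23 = -4.09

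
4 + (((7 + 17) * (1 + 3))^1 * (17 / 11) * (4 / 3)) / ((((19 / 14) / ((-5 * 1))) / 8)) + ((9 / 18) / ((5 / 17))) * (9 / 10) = -121740423 / 20900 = -5824.90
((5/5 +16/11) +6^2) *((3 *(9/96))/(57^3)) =141/2414368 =0.00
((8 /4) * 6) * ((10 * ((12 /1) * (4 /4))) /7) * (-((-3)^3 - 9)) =51840 /7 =7405.71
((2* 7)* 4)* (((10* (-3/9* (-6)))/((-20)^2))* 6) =84/5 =16.80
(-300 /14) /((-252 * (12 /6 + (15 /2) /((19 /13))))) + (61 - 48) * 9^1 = 117.01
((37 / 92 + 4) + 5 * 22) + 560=62045 / 92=674.40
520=520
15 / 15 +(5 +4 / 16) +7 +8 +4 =101 / 4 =25.25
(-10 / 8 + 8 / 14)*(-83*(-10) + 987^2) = -18524981 / 28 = -661606.46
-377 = -377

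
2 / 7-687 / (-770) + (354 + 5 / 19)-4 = 5141583 / 14630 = 351.44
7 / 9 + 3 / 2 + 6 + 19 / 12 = 355 / 36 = 9.86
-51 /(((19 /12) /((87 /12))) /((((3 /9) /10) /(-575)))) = 1479 /109250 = 0.01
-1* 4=-4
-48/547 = -0.09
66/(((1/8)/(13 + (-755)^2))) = 300980064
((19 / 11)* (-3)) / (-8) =57 / 88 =0.65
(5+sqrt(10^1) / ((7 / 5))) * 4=29.04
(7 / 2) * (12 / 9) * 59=826 / 3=275.33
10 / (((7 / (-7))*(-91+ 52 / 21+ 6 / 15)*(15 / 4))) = 280 / 9253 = 0.03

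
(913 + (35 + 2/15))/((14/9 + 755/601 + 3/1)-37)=-25642266/843485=-30.40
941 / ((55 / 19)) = 17879 / 55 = 325.07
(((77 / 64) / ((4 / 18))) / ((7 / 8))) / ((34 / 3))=297 / 544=0.55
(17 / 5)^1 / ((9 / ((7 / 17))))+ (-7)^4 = 108052 / 45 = 2401.16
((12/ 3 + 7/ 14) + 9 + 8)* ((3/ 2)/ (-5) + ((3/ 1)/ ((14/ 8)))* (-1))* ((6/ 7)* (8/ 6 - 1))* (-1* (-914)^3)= -9447786605.04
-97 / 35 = -2.77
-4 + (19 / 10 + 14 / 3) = 2.57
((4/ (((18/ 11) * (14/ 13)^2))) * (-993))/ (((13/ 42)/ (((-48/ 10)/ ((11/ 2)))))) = 206544/ 35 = 5901.26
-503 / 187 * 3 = -1509 / 187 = -8.07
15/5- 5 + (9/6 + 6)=11/2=5.50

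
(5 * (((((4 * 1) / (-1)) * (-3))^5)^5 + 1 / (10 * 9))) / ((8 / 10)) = 429282974898310558320584294405 / 72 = 5962263540254313310008115000.00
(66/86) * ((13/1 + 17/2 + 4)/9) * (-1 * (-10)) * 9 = 8415/43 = 195.70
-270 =-270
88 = 88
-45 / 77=-0.58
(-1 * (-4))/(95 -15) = 1/20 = 0.05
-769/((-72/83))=63827/72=886.49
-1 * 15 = -15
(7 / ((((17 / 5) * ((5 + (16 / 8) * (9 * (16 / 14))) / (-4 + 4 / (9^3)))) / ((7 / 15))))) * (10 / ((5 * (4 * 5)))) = -499408 / 33275205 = -0.02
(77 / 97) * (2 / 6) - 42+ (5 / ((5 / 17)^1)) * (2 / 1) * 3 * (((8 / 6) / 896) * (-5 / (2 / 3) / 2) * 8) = -754325 / 16296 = -46.29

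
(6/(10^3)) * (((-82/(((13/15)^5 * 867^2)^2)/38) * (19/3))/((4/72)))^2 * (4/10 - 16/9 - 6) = -135769487261352539062500/924804188839572698068902565619693875331281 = -0.00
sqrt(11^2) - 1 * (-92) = 103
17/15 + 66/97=2639/1455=1.81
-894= -894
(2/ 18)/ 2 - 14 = -251/ 18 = -13.94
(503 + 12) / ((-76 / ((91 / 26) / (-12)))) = 3605 / 1824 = 1.98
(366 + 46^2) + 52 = 2534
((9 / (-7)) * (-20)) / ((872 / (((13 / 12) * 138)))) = 13455 / 3052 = 4.41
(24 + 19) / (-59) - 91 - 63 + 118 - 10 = -2757 / 59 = -46.73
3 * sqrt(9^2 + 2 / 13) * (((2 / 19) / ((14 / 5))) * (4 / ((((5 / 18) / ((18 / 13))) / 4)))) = 15552 * sqrt(13715) / 22477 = 81.03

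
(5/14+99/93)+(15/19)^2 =320387/156674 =2.04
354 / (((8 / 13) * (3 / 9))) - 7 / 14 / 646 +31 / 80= 1726.14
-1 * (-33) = 33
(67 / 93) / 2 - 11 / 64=1121 / 5952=0.19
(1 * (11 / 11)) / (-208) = -1 / 208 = -0.00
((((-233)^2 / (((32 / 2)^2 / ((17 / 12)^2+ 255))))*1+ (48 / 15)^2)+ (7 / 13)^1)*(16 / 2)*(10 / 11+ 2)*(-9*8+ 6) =-653113154917 / 7800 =-83732455.76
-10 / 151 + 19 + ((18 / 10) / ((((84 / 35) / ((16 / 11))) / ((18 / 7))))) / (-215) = 47298129 / 2499805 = 18.92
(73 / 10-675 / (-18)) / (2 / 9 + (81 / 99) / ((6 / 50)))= 22176 / 3485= 6.36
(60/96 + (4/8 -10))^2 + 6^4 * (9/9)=87985/64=1374.77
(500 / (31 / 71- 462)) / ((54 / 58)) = -1029500 / 884817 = -1.16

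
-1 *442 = -442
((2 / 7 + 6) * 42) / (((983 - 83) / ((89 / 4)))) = 6.53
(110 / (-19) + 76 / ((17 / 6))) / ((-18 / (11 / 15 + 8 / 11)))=-818677 / 479655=-1.71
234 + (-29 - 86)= 119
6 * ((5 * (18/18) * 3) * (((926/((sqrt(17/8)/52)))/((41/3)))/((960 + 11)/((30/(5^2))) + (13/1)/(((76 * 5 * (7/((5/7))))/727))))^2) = 1875277403583087329280/2350035524720898713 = 797.98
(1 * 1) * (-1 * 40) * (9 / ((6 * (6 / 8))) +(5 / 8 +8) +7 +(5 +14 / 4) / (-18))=-6175 / 9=-686.11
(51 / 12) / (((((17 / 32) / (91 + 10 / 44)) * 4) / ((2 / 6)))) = 669 / 11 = 60.82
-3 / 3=-1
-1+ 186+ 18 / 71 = 13153 / 71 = 185.25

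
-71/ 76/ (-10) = 71/ 760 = 0.09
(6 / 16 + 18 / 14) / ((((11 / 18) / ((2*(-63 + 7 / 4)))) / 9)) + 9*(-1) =-264447 / 88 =-3005.08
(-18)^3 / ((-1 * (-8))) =-729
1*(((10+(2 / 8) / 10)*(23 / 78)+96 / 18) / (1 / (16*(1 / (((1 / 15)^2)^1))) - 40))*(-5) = 1939725 / 1871987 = 1.04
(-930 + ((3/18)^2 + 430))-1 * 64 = -20303/36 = -563.97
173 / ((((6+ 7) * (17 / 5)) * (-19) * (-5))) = 173 / 4199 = 0.04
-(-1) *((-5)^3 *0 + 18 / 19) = 18 / 19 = 0.95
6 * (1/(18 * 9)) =1/27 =0.04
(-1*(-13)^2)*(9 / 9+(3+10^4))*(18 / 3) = -10144056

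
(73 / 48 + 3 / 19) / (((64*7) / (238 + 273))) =111763 / 58368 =1.91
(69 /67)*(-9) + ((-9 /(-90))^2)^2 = -6209933 /670000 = -9.27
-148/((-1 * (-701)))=-148/701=-0.21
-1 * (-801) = 801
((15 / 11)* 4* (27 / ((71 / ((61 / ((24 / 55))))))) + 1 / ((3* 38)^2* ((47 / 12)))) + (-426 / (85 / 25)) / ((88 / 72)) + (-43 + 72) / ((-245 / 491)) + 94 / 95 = 8631214316269 / 66229632546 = 130.32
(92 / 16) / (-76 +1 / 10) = -5 / 66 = -0.08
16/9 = 1.78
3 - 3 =0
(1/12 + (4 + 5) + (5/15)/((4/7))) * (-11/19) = -319/57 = -5.60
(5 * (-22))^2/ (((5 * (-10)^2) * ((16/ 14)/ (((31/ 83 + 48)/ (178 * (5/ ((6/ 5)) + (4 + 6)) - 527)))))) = 185493/ 361216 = 0.51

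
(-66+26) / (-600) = 0.07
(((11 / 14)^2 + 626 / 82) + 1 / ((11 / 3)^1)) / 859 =753507 / 75932164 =0.01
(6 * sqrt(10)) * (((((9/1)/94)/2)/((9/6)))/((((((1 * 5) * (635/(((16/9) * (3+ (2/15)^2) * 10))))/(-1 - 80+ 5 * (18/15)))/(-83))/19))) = 1210.20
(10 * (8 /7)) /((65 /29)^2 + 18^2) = 0.03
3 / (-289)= -0.01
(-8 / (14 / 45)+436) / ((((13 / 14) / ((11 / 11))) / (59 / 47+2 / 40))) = 1761972 / 3055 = 576.75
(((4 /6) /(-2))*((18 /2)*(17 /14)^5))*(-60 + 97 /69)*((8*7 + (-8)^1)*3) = 51664336659 /773122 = 66825.59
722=722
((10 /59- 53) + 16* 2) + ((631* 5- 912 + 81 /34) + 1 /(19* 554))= 11742940308 /5278789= 2224.55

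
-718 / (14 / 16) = -820.57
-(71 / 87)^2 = -5041 / 7569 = -0.67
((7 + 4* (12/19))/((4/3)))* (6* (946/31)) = 770517/589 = 1308.18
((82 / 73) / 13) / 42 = 41 / 19929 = 0.00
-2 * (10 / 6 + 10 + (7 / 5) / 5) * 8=-14336 / 75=-191.15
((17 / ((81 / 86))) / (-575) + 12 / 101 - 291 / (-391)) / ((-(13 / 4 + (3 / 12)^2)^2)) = -17026002176 / 224633693475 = -0.08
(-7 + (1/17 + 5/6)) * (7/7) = -6.11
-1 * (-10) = 10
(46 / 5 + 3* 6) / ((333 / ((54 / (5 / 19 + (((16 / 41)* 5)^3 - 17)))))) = -534275592 / 1127471215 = -0.47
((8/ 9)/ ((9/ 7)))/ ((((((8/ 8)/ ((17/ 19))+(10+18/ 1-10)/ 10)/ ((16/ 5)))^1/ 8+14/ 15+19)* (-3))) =-76160/ 6625233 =-0.01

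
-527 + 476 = -51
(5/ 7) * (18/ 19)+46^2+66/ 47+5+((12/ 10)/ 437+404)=1816632019/ 718865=2527.08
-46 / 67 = -0.69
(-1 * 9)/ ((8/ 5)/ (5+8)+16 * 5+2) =-585/ 5338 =-0.11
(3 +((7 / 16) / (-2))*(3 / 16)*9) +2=2371 / 512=4.63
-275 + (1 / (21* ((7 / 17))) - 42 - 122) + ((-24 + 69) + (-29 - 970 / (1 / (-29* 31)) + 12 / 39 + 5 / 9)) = 4996928543 / 5733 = 871607.98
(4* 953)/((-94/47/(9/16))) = -1072.12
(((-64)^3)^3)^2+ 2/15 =324518553658426726783156000000000.00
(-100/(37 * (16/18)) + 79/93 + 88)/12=590537/82584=7.15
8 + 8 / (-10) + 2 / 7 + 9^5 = 2066977 / 35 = 59056.49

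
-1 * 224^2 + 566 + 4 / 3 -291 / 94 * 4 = -6996568 / 141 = -49621.05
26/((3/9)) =78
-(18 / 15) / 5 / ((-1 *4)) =3 / 50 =0.06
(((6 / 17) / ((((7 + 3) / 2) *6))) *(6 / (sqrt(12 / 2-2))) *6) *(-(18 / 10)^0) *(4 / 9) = -8 / 85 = -0.09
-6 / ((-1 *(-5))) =-6 / 5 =-1.20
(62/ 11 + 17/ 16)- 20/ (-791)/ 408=47562479/ 7100016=6.70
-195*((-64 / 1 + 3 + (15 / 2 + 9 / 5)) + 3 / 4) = 39741 / 4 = 9935.25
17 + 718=735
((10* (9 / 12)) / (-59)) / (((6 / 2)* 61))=-5 / 7198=-0.00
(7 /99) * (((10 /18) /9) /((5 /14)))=98 /8019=0.01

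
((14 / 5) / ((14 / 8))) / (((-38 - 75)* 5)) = -8 / 2825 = -0.00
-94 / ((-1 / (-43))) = -4042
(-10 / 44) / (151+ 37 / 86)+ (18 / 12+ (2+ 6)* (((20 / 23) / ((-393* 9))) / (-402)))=780024217751 / 520535274534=1.50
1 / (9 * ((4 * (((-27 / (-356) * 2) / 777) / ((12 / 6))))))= 23051 / 81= 284.58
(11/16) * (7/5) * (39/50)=3003/4000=0.75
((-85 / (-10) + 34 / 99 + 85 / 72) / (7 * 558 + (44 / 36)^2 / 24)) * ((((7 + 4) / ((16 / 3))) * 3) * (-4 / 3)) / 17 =-37827 / 30373540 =-0.00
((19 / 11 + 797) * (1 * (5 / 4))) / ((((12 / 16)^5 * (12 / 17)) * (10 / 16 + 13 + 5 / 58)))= 11088634880 / 25508439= 434.70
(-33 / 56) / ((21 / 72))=-99 / 49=-2.02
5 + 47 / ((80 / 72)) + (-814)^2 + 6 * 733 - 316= 6667253 / 10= 666725.30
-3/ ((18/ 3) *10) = -1/ 20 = -0.05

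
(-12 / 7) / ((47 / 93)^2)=-103788 / 15463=-6.71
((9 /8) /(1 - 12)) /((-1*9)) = 1 /88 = 0.01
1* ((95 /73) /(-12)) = -95 /876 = -0.11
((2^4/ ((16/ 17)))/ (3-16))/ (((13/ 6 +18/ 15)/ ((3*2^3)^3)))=-7050240/ 1313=-5369.57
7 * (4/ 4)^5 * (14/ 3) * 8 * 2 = 1568/ 3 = 522.67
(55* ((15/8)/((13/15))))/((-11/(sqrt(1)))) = -1125/104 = -10.82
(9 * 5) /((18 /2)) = 5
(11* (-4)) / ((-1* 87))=44 / 87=0.51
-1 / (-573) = 1 / 573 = 0.00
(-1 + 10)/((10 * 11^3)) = 9/13310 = 0.00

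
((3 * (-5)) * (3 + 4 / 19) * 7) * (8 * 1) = -51240 / 19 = -2696.84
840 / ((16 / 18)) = 945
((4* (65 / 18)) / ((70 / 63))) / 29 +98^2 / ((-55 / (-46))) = 12812451 / 1595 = 8032.88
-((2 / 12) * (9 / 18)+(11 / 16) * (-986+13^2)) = 26957 / 48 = 561.60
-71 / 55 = -1.29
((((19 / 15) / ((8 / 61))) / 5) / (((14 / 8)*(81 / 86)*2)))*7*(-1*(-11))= 548207 / 12150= 45.12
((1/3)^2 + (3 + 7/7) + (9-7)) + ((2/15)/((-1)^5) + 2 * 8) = 989/45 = 21.98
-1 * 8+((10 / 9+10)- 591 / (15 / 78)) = -138154 / 45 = -3070.09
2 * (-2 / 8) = -1 / 2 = -0.50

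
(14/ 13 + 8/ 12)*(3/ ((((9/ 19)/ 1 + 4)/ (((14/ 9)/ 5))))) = 1064/ 2925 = 0.36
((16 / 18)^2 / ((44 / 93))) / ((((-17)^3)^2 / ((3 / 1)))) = 496 / 2389619331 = 0.00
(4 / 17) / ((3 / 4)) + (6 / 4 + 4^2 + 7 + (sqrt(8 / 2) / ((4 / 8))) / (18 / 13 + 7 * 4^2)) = 1867999 / 75174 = 24.85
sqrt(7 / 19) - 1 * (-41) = sqrt(133) / 19 + 41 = 41.61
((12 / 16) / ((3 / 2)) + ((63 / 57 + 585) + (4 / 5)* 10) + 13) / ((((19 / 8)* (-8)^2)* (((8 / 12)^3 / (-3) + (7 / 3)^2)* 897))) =623403 / 747801392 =0.00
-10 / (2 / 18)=-90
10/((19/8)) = 80/19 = 4.21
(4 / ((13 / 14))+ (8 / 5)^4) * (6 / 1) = 529488 / 8125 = 65.17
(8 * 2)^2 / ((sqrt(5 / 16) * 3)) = 1024 * sqrt(5) / 15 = 152.65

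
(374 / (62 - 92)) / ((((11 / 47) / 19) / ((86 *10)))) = -2611132 / 3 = -870377.33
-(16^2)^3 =-16777216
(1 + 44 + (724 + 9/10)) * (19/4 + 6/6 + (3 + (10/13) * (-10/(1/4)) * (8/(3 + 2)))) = -3241279/104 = -31166.14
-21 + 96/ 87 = -577/ 29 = -19.90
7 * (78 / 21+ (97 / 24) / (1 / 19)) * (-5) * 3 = -67625 / 8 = -8453.12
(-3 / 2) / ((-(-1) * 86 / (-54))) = 81 / 86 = 0.94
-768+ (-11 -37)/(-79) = -60624/79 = -767.39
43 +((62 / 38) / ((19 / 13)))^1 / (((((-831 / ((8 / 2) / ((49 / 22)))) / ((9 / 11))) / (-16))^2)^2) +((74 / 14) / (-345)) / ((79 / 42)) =4785438271169616197633261 / 111310345281363773364085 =42.99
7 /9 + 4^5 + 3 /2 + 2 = 18509 /18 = 1028.28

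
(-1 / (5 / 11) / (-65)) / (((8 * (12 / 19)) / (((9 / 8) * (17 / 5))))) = 10659 / 416000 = 0.03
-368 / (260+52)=-46 / 39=-1.18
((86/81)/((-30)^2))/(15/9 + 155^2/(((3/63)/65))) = 43/1195345917000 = 0.00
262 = 262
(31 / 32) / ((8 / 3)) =93 / 256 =0.36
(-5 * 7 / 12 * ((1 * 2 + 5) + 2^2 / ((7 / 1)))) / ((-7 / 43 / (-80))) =-227900 / 21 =-10852.38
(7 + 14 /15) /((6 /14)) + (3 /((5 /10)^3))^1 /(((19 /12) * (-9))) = 14387 /855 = 16.83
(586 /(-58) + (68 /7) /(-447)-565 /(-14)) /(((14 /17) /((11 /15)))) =1025986159 /38111220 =26.92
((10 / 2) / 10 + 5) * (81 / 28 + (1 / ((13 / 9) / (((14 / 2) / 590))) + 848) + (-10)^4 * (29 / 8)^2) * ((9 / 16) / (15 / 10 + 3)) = 78109750851 / 859040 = 90926.79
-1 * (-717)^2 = -514089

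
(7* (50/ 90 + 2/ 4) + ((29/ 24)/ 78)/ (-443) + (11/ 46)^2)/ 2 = 3266558567/ 877395168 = 3.72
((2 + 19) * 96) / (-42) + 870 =822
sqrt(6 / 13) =sqrt(78) / 13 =0.68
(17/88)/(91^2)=17/728728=0.00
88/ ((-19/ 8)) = -704/ 19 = -37.05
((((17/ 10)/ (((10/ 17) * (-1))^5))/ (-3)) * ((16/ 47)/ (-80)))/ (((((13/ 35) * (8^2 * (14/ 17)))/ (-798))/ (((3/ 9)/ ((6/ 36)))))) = 54575043509/ 19552000000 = 2.79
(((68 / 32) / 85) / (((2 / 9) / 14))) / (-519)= -21 / 6920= -0.00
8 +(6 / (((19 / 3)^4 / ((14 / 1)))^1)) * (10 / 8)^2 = 8.08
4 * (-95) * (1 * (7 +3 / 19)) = -2720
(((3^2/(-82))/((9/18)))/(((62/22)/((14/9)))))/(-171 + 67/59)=4543/6368981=0.00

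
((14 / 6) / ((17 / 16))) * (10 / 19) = 1120 / 969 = 1.16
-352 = -352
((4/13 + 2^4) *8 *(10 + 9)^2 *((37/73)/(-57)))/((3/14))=-16692032/8541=-1954.34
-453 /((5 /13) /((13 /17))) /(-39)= 1963 /85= 23.09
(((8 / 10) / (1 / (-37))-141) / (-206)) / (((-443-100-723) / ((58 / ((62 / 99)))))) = -816321 / 13474460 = -0.06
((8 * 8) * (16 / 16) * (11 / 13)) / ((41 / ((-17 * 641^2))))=-4917423808 / 533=-9225935.85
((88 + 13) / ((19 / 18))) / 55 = 1818 / 1045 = 1.74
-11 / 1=-11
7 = 7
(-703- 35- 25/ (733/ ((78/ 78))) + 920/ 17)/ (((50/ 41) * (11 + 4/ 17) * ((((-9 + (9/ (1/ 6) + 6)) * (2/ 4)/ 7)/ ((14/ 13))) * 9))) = -11414177698/ 6961649175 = -1.64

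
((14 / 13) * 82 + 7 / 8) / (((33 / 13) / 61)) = 565775 / 264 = 2143.09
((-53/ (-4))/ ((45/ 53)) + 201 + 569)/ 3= 141409/ 540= 261.87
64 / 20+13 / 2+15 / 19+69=15103 / 190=79.49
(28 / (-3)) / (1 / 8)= -224 / 3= -74.67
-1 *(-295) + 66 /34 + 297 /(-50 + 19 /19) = 242303 /833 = 290.88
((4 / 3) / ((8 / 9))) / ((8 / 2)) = 3 / 8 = 0.38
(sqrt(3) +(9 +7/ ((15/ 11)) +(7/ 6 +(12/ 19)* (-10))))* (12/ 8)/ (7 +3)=3* sqrt(3)/ 20 +5121/ 3800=1.61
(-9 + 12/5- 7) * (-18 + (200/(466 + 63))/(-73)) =47280808/193085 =244.87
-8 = -8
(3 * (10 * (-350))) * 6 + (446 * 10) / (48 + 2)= -314554 / 5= -62910.80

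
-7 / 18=-0.39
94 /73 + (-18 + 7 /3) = -3149 /219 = -14.38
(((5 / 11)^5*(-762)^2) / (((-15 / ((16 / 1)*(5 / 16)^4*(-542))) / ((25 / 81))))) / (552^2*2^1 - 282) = 42685146484375 / 1356139258113024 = 0.03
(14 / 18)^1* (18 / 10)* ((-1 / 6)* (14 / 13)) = -49 / 195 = -0.25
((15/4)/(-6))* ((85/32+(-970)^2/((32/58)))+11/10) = -272861601/256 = -1065865.63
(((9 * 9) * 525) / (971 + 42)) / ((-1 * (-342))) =0.12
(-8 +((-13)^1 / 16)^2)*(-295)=554305 / 256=2165.25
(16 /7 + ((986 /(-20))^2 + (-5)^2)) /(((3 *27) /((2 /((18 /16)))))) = 2293924 /42525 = 53.94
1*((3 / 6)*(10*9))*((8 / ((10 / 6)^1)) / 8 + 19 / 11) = 104.73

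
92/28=23/7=3.29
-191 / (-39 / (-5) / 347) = -331385 / 39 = -8497.05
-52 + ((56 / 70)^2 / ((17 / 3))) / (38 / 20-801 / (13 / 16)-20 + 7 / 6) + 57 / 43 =-18108696013 / 357353005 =-50.67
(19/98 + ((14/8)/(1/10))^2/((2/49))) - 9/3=2940125/392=7500.32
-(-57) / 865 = 57 / 865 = 0.07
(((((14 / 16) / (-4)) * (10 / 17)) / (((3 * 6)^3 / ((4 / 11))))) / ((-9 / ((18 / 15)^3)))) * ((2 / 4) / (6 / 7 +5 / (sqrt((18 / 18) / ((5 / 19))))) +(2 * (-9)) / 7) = -0.00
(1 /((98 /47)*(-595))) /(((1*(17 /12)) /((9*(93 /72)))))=-13113 /1982540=-0.01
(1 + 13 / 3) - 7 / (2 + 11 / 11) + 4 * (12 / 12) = 7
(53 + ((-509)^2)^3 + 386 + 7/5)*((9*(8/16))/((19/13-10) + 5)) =-10173316597135895619/460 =-22115905645947599.17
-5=-5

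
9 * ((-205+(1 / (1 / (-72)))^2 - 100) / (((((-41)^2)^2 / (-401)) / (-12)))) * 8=41229216 / 68921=598.21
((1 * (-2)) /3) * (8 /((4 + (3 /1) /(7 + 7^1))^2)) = -3136 /10443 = -0.30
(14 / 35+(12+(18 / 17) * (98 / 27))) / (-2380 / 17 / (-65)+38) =26923 / 66555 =0.40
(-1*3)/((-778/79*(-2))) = -237/1556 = -0.15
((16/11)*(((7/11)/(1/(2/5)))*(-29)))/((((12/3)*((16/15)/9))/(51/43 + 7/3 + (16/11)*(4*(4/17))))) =-107721747/972961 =-110.72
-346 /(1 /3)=-1038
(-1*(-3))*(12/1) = 36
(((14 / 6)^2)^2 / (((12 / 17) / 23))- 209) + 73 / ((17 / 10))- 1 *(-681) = 1480.78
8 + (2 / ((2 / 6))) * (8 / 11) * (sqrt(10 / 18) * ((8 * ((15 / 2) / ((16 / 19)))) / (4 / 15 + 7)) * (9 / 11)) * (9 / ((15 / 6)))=8 + 554040 * sqrt(5) / 13189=101.93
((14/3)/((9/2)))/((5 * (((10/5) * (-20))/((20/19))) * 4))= -7/5130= -0.00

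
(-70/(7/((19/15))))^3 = -2032.30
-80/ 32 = -5/ 2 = -2.50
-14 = -14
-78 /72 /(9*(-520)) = 1 /4320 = 0.00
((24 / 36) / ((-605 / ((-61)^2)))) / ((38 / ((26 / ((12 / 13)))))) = -628849 / 206910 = -3.04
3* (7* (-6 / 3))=-42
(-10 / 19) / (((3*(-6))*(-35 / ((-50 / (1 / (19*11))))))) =550 / 63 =8.73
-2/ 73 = -0.03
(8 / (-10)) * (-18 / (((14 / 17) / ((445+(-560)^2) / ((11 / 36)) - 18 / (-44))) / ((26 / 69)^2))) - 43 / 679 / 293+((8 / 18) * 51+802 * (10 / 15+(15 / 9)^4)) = 1199557588115040941 / 468857400165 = 2558469.99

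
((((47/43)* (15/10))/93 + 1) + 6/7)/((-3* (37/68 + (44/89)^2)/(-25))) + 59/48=160112759869/7609169232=21.04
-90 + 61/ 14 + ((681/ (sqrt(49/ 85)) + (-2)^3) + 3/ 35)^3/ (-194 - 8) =818223478433/ 8660750 - 335638447236*sqrt(85)/ 866075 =-3478464.61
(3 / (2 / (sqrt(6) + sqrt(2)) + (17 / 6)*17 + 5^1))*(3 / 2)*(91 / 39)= 0.20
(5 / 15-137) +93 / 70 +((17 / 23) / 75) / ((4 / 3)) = -6536473 / 48300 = -135.33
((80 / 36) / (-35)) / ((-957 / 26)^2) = -2704 / 57698487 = -0.00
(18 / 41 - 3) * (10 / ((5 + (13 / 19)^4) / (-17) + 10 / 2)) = -2326229850 / 426281879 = -5.46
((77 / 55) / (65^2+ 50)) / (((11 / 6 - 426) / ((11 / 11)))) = -14 / 18133125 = -0.00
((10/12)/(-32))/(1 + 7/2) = -5/864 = -0.01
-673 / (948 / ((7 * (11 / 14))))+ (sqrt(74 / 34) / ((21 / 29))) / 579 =-7403 / 1896+ 29 * sqrt(629) / 206703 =-3.90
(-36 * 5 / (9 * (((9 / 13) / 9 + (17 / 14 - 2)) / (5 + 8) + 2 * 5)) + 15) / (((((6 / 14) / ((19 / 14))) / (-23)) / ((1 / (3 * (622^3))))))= -0.00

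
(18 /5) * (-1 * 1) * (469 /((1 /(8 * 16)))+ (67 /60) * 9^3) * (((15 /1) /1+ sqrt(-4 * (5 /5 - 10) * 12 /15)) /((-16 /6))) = 98570601 * sqrt(5) /500+ 98570601 /80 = 1672953.64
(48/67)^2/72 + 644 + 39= 683.01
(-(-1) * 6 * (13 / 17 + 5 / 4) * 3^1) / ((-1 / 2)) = -1233 / 17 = -72.53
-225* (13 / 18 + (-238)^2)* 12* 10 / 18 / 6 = -127450625 / 9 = -14161180.56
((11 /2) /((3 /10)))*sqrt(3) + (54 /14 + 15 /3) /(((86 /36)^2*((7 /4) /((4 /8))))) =40176 /90601 + 55*sqrt(3) /3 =32.20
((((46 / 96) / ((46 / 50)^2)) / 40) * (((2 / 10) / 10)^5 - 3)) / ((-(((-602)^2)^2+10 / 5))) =937499999 / 2899913435533440000000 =0.00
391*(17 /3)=6647 /3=2215.67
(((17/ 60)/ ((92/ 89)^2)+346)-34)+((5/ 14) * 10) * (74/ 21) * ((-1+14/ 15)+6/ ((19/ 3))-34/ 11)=4438087768451/ 15602368320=284.45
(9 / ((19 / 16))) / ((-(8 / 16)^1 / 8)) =-121.26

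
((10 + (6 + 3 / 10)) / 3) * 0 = 0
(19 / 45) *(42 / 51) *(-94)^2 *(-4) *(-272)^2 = -40915345408 / 45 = -909229897.96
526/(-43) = -526/43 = -12.23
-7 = -7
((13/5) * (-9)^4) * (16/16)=85293/5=17058.60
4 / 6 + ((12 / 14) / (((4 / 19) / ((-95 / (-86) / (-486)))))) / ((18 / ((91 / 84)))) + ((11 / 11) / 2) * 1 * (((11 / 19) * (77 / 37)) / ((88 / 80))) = 35948794921 / 29617648704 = 1.21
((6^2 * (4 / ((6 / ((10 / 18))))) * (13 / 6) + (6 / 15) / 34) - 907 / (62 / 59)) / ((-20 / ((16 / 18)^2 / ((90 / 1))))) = 158266748 / 432205875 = 0.37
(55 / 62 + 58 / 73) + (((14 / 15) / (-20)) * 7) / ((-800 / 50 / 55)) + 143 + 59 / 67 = 10675462199 / 72778080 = 146.69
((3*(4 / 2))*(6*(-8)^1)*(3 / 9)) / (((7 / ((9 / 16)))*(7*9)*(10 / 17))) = -51 / 245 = -0.21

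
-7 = -7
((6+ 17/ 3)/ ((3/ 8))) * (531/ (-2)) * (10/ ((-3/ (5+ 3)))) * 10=6608000/ 3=2202666.67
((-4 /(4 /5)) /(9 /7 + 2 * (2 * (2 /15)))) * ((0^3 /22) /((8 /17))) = 0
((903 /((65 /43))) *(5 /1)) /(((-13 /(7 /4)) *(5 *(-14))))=38829 /6760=5.74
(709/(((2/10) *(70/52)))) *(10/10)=18434/7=2633.43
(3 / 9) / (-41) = -1 / 123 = -0.01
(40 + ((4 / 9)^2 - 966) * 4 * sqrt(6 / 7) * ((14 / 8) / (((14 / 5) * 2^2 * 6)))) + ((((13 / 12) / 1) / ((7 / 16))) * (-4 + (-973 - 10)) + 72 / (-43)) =-103444 / 43 - 195575 * sqrt(42) / 13608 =-2498.82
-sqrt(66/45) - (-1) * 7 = 7 - sqrt(330)/15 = 5.79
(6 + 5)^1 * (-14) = -154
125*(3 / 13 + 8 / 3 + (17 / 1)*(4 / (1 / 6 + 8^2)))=1485425 / 3003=494.65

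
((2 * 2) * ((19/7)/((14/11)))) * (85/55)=646/49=13.18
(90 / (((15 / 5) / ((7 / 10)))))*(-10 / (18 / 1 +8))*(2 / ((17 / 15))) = -3150 / 221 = -14.25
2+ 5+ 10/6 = 26/3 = 8.67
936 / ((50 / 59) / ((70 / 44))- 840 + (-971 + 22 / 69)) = -26673192 / 51583801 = -0.52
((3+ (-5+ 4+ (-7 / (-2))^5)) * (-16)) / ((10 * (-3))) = 16871 / 60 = 281.18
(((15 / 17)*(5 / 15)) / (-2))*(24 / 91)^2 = -1440 / 140777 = -0.01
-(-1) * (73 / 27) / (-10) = -0.27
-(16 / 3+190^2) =-108316 / 3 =-36105.33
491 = 491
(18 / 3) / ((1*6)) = 1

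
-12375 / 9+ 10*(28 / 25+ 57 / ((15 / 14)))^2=3516453 / 125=28131.62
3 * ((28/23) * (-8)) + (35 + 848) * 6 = 121182/23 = 5268.78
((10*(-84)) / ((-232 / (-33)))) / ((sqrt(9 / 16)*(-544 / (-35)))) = -40425 / 3944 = -10.25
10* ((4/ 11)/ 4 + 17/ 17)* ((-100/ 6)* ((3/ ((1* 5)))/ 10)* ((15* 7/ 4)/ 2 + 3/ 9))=-1615/ 11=-146.82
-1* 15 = -15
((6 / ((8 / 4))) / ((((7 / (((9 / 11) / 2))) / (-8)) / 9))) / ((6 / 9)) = -1458 / 77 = -18.94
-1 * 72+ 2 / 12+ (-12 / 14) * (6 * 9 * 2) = -6905 / 42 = -164.40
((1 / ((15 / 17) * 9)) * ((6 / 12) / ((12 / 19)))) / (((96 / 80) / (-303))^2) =6355.95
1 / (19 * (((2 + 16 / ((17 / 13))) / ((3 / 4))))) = 51 / 18392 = 0.00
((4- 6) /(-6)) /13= 0.03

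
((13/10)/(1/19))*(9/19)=117/10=11.70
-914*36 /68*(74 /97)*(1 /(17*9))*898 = -60737128 /28033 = -2166.63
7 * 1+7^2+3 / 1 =59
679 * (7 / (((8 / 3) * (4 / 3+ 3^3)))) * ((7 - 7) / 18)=0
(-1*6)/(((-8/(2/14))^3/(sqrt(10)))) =3*sqrt(10)/87808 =0.00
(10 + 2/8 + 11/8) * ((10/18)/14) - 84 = -28069/336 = -83.54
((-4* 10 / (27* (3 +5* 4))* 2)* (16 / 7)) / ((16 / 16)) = -1280 / 4347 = -0.29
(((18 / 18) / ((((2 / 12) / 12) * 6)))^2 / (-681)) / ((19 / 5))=-240 / 4313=-0.06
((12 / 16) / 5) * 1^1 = 3 / 20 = 0.15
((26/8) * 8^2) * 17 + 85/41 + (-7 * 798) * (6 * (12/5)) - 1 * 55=-15775842/205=-76955.33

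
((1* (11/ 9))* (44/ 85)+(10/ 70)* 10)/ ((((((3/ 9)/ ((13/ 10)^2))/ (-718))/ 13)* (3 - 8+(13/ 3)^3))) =-39176660133/ 30672250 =-1277.27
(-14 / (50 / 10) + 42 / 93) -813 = -126379 / 155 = -815.35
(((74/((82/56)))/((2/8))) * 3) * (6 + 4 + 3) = 323232/41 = 7883.71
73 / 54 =1.35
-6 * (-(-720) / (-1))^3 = 2239488000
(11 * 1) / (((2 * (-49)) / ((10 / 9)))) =-55 / 441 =-0.12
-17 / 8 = -2.12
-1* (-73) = 73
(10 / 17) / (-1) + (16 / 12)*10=650 / 51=12.75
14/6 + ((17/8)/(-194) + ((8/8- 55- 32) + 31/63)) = -8133551/97776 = -83.19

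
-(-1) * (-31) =-31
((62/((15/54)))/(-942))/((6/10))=-62/157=-0.39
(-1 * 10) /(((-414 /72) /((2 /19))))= 80 /437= 0.18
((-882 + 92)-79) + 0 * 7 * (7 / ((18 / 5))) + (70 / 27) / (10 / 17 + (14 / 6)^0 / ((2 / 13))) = -5652203 / 6507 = -868.63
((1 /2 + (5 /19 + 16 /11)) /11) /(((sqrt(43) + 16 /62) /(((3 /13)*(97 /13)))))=0.05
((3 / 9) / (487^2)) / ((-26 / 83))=-83 / 18499182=-0.00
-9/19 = -0.47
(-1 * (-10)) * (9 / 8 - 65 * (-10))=26045 / 4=6511.25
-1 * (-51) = 51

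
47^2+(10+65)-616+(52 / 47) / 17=1332784 / 799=1668.07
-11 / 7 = -1.57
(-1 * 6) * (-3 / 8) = 9 / 4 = 2.25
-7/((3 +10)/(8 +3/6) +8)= -119/162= -0.73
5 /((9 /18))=10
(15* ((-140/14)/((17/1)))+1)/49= -19/119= -0.16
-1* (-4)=4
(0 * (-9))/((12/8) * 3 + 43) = 0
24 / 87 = 8 / 29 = 0.28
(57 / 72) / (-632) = -19 / 15168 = -0.00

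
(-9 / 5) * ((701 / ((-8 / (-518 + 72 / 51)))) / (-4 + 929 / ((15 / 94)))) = -83108457 / 5934088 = -14.01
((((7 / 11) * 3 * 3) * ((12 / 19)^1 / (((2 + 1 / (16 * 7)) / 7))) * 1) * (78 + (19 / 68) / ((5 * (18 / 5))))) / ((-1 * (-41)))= 23.98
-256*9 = -2304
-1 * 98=-98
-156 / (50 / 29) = -2262 / 25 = -90.48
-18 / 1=-18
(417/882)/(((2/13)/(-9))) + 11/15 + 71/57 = -478147/18620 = -25.68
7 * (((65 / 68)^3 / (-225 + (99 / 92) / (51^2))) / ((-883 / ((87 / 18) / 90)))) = 256444825 / 155174642229312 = 0.00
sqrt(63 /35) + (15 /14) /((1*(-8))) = -15 /112 + 3*sqrt(5) /5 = 1.21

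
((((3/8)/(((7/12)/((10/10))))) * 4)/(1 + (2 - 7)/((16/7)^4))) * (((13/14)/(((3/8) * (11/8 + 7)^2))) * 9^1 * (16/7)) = 188441690112/82423126037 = 2.29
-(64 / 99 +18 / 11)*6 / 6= -226 / 99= -2.28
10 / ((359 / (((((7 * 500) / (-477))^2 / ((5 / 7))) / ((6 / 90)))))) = 857500000 / 27227637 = 31.49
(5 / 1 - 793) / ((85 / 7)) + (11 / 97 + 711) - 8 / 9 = 47886742 / 74205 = 645.33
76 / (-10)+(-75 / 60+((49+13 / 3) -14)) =30.48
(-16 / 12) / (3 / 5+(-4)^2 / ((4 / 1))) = -20 / 69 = -0.29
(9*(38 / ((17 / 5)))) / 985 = 342 / 3349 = 0.10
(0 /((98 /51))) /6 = 0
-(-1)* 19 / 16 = 19 / 16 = 1.19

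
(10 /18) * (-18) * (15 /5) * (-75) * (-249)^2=139502250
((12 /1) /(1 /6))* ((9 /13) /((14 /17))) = 5508 /91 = 60.53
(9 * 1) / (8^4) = 9 / 4096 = 0.00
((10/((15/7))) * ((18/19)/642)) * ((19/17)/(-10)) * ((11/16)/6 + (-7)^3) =230419/873120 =0.26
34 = 34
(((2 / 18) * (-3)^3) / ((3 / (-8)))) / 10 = 4 / 5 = 0.80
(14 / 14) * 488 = 488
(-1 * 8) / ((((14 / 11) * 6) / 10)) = -220 / 21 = -10.48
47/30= 1.57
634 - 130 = 504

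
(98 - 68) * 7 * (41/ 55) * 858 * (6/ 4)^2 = 302211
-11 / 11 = -1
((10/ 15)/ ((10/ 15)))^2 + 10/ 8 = 9/ 4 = 2.25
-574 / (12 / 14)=-2009 / 3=-669.67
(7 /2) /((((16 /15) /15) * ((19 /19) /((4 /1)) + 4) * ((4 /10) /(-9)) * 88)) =-70875 /23936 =-2.96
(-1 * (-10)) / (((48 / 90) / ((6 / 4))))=225 / 8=28.12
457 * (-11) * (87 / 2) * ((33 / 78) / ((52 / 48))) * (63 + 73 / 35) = -5558288.03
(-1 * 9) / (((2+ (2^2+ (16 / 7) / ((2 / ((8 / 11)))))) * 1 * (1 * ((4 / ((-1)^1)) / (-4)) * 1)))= -693 / 526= -1.32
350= 350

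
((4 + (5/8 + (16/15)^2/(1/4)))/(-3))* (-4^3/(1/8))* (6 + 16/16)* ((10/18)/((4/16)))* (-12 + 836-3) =24300338944/1215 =20000278.97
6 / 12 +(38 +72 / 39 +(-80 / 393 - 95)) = -560533 / 10218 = -54.86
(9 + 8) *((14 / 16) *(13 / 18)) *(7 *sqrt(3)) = 10829 *sqrt(3) / 144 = 130.25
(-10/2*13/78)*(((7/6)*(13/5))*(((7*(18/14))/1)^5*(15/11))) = -8955765/44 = -203540.11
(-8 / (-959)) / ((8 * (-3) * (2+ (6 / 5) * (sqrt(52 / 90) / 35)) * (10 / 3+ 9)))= -21875 / 1552117662+ 25 * sqrt(130) / 1552117662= -0.00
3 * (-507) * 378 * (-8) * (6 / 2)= 13798512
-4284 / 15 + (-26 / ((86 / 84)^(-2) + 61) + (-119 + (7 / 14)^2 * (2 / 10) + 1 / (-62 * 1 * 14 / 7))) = -14381338329 / 35511430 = -404.98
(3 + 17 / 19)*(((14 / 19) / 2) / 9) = 518 / 3249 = 0.16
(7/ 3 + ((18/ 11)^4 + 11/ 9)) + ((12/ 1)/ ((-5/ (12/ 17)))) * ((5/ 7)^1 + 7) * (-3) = 49.93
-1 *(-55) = 55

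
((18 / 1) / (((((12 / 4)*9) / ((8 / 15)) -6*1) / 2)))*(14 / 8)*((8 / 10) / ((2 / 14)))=7.91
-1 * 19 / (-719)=19 / 719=0.03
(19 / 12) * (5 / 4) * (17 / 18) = 1615 / 864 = 1.87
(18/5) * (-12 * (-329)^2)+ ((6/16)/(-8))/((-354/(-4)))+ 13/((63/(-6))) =-926972705833/198240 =-4676012.44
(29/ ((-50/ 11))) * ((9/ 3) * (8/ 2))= -76.56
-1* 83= -83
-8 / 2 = -4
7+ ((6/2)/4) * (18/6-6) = 4.75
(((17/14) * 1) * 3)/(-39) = -17/182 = -0.09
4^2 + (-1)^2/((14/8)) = 116/7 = 16.57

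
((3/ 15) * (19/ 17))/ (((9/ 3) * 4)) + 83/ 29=2.88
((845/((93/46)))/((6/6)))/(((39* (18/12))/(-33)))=-235.77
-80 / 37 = -2.16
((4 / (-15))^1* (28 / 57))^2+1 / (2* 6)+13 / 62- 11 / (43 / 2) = -785246867 / 3897825300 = -0.20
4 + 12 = 16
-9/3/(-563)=3/563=0.01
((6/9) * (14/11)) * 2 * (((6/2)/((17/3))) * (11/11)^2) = 0.90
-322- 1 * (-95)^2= -9347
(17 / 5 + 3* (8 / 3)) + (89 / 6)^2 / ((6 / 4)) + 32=51323 / 270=190.09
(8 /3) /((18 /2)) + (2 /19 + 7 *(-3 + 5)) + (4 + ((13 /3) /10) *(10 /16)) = 153263 /8208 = 18.67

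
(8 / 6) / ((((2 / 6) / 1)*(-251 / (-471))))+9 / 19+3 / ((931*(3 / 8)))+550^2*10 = 706886891703 / 233681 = 3025007.99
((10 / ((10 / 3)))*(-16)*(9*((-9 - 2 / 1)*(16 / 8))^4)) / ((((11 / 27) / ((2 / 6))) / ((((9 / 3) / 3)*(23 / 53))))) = -1904373504 / 53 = -35931575.55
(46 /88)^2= 529 /1936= 0.27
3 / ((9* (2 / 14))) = 7 / 3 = 2.33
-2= -2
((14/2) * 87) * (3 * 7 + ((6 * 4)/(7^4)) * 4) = 12813.35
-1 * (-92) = 92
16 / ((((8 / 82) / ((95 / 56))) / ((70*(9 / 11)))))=175275 / 11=15934.09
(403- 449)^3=-97336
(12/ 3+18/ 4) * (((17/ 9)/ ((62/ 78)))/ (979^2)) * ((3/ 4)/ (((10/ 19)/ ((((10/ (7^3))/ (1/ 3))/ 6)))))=71383/ 163057650448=0.00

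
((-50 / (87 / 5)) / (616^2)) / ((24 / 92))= -2875 / 99038016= -0.00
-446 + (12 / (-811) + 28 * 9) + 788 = 481722 / 811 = 593.99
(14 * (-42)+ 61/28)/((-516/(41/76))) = 672523/1098048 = 0.61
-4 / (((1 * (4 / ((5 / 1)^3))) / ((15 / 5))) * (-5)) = 75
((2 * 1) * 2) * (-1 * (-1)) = 4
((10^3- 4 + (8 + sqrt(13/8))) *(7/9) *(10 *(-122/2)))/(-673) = 2135 *sqrt(26)/12114 + 4287080/6057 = 708.69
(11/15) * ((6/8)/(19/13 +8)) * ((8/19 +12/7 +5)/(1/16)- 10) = 330187/54530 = 6.06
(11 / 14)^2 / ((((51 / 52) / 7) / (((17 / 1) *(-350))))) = -78650 / 3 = -26216.67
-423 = -423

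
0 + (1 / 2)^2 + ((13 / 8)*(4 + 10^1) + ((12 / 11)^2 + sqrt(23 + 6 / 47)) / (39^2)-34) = -224923 / 20449 + sqrt(51089) / 71487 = -11.00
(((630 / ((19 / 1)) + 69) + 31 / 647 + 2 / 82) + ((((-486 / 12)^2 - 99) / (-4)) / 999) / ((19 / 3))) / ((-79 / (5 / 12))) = -50808059355 / 94286719936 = -0.54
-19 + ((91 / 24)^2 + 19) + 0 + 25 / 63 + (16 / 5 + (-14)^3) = -54956693 / 20160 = -2726.03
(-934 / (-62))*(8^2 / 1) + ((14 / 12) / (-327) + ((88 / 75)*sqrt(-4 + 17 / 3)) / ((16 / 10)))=11*sqrt(15) / 45 + 58640039 / 60822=965.07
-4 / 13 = -0.31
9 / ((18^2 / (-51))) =-17 / 12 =-1.42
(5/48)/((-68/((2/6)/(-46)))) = 5/450432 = 0.00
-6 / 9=-2 / 3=-0.67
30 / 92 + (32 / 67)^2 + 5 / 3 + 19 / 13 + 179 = 1471190003 / 8053266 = 182.68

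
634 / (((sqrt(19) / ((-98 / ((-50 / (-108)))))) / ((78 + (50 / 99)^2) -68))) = -131471312* sqrt(19) / 1815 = -315741.14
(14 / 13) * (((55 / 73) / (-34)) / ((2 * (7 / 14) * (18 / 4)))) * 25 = -19250 / 145197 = -0.13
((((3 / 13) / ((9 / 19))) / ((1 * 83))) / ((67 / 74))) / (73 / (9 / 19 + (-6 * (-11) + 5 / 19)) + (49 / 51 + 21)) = 30307736 / 107781416821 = 0.00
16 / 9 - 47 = -407 / 9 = -45.22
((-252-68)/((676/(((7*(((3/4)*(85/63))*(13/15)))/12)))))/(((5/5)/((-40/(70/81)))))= 1020/91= 11.21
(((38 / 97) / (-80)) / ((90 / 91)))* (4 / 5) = -1729 / 436500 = -0.00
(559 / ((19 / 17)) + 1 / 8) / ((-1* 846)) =-76043 / 128592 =-0.59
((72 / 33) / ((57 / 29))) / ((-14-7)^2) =232 / 92169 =0.00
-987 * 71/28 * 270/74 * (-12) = 4054455/37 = 109579.86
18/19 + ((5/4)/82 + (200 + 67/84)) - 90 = 14626285/130872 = 111.76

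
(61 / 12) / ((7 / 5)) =305 / 84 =3.63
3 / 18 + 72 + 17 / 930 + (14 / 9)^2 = 936662 / 12555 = 74.60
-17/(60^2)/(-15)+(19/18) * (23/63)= 437357/1134000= 0.39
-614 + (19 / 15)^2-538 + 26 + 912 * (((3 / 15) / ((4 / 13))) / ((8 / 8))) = -119609 / 225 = -531.60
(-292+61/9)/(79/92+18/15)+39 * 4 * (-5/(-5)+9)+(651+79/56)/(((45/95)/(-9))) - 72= -5272289671/477288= -11046.35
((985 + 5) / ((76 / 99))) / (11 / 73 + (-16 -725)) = -3577365 / 2055116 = -1.74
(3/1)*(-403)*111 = -134199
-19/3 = -6.33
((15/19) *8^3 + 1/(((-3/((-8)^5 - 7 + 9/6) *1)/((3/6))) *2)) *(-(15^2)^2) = -24126406875/152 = -158726361.02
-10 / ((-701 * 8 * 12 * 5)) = 1 / 33648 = 0.00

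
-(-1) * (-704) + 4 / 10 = -3518 / 5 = -703.60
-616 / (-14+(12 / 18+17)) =-168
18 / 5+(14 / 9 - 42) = -36.84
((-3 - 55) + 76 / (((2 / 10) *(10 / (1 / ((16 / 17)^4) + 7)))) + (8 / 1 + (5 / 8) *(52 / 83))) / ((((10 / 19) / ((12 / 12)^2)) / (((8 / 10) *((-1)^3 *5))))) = -13684603339 / 6799360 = -2012.63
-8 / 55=-0.15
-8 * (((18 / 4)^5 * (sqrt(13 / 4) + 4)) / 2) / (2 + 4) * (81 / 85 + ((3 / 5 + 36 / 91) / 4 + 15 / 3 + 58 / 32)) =-3904536393 / 99008 - 3904536393 * sqrt(13) / 792064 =-57210.40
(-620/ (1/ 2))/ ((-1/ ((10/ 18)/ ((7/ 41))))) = 254200/ 63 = 4034.92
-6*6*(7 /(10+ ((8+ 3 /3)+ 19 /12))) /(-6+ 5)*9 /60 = 2268 /1235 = 1.84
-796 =-796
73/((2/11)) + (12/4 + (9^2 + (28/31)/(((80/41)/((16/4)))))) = 151079/310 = 487.35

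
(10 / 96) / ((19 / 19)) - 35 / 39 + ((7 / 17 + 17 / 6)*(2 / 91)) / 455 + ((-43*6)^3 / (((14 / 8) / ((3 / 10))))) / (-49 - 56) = 4736458015301 / 168932400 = 28037.59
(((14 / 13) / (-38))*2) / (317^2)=-14 / 24820783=-0.00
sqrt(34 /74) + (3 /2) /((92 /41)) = 123 /184 + sqrt(629) /37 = 1.35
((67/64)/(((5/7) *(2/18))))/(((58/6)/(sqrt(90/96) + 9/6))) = 12663 *sqrt(15)/37120 + 37989/18560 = 3.37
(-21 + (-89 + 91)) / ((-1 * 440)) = 19 / 440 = 0.04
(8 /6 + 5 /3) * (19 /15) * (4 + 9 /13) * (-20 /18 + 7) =61427 /585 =105.00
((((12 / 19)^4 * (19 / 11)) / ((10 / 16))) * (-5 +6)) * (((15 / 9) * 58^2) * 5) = 12327.25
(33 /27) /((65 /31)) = 341 /585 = 0.58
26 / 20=13 / 10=1.30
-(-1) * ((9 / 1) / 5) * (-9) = -81 / 5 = -16.20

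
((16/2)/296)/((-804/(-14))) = 7/14874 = 0.00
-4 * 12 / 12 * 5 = -20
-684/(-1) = 684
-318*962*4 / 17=-1223664 / 17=-71980.24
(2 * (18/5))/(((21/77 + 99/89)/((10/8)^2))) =14685/1808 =8.12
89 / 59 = 1.51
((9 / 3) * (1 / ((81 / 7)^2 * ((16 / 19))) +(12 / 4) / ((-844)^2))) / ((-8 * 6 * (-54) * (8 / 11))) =228078037 / 16152087730176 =0.00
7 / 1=7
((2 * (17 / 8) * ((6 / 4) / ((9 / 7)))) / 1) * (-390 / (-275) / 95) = 1547 / 20900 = 0.07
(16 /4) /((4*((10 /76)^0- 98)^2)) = 1 /9409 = 0.00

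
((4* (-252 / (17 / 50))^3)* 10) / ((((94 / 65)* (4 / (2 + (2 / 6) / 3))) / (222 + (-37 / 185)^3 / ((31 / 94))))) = -9444376631289600000 / 7158241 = -1319371145968.63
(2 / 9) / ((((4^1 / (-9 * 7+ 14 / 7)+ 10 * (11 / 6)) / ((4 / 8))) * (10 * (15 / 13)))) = 793 / 1504350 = 0.00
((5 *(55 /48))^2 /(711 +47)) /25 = 3025 /1746432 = 0.00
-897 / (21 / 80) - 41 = -24207 / 7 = -3458.14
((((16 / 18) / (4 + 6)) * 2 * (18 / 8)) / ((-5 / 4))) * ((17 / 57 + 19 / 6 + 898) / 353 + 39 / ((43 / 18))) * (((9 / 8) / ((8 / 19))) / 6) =-6533773 / 2428640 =-2.69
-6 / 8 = -3 / 4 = -0.75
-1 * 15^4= -50625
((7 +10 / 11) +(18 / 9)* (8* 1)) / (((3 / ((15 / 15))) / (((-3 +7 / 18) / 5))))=-12361 / 2970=-4.16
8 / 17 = 0.47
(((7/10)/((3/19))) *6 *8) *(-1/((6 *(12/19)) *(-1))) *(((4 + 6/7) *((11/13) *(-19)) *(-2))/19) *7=1890196/585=3231.10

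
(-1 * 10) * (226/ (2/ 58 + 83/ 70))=-4587800/ 2477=-1852.16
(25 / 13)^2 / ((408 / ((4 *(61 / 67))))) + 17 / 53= 21654707 / 61212138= 0.35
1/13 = 0.08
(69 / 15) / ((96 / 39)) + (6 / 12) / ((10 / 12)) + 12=463 / 32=14.47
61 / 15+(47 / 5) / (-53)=3.89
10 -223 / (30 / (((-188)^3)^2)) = -4922910757615466 / 15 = -328194050507697.73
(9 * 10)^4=65610000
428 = 428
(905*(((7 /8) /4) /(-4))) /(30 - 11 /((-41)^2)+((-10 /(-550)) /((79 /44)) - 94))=4206408325 /5439142528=0.77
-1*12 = -12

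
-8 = -8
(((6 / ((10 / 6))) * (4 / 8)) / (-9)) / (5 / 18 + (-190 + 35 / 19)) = 342 / 321275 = 0.00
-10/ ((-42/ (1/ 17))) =5/ 357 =0.01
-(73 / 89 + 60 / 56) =-2357 / 1246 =-1.89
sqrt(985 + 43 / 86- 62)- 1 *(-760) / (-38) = -20 + sqrt(3694) / 2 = 10.39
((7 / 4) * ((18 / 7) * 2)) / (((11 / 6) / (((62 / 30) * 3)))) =1674 / 55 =30.44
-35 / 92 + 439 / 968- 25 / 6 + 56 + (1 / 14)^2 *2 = 169913113 / 3272808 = 51.92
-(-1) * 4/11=4/11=0.36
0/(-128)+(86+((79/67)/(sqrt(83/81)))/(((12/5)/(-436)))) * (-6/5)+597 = 154998 * sqrt(83)/5561+2469/5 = 747.73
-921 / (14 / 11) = -723.64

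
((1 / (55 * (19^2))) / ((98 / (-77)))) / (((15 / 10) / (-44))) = 44 / 37905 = 0.00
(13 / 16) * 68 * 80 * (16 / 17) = 4160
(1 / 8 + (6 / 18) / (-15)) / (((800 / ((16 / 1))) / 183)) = 2257 / 6000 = 0.38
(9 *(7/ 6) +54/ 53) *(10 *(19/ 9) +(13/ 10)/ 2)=1594219/ 6360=250.66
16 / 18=8 / 9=0.89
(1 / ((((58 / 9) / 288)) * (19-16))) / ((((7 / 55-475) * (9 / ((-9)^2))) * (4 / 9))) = -26730 / 42079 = -0.64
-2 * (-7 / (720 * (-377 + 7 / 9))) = -7 / 135440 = -0.00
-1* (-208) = 208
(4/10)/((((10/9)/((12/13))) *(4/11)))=297/325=0.91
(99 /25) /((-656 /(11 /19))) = -1089 /311600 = -0.00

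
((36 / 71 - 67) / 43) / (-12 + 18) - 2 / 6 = -3609 / 6106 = -0.59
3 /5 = 0.60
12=12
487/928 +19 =18119/928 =19.52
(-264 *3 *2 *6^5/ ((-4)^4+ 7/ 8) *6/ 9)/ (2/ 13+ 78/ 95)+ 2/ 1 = -1352070614/ 41237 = -32787.80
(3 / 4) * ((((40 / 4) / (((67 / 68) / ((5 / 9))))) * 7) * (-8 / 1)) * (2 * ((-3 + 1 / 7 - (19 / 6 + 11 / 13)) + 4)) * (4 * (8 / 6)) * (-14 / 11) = -2386854400 / 258687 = -9226.80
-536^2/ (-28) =71824/ 7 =10260.57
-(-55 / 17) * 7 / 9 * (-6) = -770 / 51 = -15.10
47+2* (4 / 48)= 47.17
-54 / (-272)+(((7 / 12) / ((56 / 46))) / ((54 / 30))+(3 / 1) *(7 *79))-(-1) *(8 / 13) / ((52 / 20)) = 2059915181 / 1241136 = 1659.70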